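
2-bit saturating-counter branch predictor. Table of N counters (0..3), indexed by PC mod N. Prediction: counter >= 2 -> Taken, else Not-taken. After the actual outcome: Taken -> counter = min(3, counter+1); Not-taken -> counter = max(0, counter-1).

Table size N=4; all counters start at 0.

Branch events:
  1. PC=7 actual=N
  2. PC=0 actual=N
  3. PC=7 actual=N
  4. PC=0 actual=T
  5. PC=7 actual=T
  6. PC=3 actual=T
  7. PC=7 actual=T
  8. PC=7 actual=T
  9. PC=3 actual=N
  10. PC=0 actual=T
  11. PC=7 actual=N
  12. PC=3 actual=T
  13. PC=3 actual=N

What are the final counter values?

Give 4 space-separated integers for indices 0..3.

Answer: 2 0 0 1

Derivation:
Ev 1: PC=7 idx=3 pred=N actual=N -> ctr[3]=0
Ev 2: PC=0 idx=0 pred=N actual=N -> ctr[0]=0
Ev 3: PC=7 idx=3 pred=N actual=N -> ctr[3]=0
Ev 4: PC=0 idx=0 pred=N actual=T -> ctr[0]=1
Ev 5: PC=7 idx=3 pred=N actual=T -> ctr[3]=1
Ev 6: PC=3 idx=3 pred=N actual=T -> ctr[3]=2
Ev 7: PC=7 idx=3 pred=T actual=T -> ctr[3]=3
Ev 8: PC=7 idx=3 pred=T actual=T -> ctr[3]=3
Ev 9: PC=3 idx=3 pred=T actual=N -> ctr[3]=2
Ev 10: PC=0 idx=0 pred=N actual=T -> ctr[0]=2
Ev 11: PC=7 idx=3 pred=T actual=N -> ctr[3]=1
Ev 12: PC=3 idx=3 pred=N actual=T -> ctr[3]=2
Ev 13: PC=3 idx=3 pred=T actual=N -> ctr[3]=1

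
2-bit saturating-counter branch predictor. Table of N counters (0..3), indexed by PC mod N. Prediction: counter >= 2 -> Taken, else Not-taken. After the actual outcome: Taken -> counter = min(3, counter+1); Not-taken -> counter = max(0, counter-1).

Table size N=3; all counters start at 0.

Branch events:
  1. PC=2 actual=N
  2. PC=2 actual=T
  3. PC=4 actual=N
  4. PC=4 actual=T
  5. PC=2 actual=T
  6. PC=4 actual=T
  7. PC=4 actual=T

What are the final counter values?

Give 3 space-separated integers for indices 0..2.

Ev 1: PC=2 idx=2 pred=N actual=N -> ctr[2]=0
Ev 2: PC=2 idx=2 pred=N actual=T -> ctr[2]=1
Ev 3: PC=4 idx=1 pred=N actual=N -> ctr[1]=0
Ev 4: PC=4 idx=1 pred=N actual=T -> ctr[1]=1
Ev 5: PC=2 idx=2 pred=N actual=T -> ctr[2]=2
Ev 6: PC=4 idx=1 pred=N actual=T -> ctr[1]=2
Ev 7: PC=4 idx=1 pred=T actual=T -> ctr[1]=3

Answer: 0 3 2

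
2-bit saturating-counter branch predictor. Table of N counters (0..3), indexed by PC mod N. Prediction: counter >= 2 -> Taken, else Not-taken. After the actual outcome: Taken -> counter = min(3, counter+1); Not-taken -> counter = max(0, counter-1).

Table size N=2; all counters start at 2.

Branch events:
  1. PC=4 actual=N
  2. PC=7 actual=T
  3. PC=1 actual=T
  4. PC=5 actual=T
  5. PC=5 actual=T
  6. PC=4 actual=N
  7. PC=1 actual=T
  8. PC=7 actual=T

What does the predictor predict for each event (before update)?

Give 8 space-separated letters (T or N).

Ev 1: PC=4 idx=0 pred=T actual=N -> ctr[0]=1
Ev 2: PC=7 idx=1 pred=T actual=T -> ctr[1]=3
Ev 3: PC=1 idx=1 pred=T actual=T -> ctr[1]=3
Ev 4: PC=5 idx=1 pred=T actual=T -> ctr[1]=3
Ev 5: PC=5 idx=1 pred=T actual=T -> ctr[1]=3
Ev 6: PC=4 idx=0 pred=N actual=N -> ctr[0]=0
Ev 7: PC=1 idx=1 pred=T actual=T -> ctr[1]=3
Ev 8: PC=7 idx=1 pred=T actual=T -> ctr[1]=3

Answer: T T T T T N T T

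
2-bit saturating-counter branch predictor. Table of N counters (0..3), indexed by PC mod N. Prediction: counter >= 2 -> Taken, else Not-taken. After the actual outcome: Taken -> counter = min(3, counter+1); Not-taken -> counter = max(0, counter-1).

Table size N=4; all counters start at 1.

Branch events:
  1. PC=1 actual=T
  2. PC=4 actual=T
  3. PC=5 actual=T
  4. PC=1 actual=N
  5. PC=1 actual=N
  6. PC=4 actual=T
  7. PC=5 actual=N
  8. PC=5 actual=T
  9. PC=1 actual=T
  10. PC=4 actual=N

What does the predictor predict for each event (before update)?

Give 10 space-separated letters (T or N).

Ev 1: PC=1 idx=1 pred=N actual=T -> ctr[1]=2
Ev 2: PC=4 idx=0 pred=N actual=T -> ctr[0]=2
Ev 3: PC=5 idx=1 pred=T actual=T -> ctr[1]=3
Ev 4: PC=1 idx=1 pred=T actual=N -> ctr[1]=2
Ev 5: PC=1 idx=1 pred=T actual=N -> ctr[1]=1
Ev 6: PC=4 idx=0 pred=T actual=T -> ctr[0]=3
Ev 7: PC=5 idx=1 pred=N actual=N -> ctr[1]=0
Ev 8: PC=5 idx=1 pred=N actual=T -> ctr[1]=1
Ev 9: PC=1 idx=1 pred=N actual=T -> ctr[1]=2
Ev 10: PC=4 idx=0 pred=T actual=N -> ctr[0]=2

Answer: N N T T T T N N N T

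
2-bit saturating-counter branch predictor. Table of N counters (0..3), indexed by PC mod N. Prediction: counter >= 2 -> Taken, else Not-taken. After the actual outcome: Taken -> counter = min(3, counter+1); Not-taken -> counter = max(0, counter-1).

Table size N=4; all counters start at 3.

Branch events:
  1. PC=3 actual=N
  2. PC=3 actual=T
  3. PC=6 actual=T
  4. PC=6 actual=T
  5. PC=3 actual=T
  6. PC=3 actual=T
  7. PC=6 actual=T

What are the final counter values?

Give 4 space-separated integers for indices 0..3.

Answer: 3 3 3 3

Derivation:
Ev 1: PC=3 idx=3 pred=T actual=N -> ctr[3]=2
Ev 2: PC=3 idx=3 pred=T actual=T -> ctr[3]=3
Ev 3: PC=6 idx=2 pred=T actual=T -> ctr[2]=3
Ev 4: PC=6 idx=2 pred=T actual=T -> ctr[2]=3
Ev 5: PC=3 idx=3 pred=T actual=T -> ctr[3]=3
Ev 6: PC=3 idx=3 pred=T actual=T -> ctr[3]=3
Ev 7: PC=6 idx=2 pred=T actual=T -> ctr[2]=3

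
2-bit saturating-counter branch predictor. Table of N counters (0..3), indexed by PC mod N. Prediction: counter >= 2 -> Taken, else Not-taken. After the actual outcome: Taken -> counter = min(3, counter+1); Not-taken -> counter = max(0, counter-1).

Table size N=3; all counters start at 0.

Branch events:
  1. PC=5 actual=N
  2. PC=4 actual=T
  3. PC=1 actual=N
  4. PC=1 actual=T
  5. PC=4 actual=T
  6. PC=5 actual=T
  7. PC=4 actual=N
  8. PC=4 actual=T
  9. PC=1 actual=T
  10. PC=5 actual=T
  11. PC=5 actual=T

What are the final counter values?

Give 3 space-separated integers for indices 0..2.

Ev 1: PC=5 idx=2 pred=N actual=N -> ctr[2]=0
Ev 2: PC=4 idx=1 pred=N actual=T -> ctr[1]=1
Ev 3: PC=1 idx=1 pred=N actual=N -> ctr[1]=0
Ev 4: PC=1 idx=1 pred=N actual=T -> ctr[1]=1
Ev 5: PC=4 idx=1 pred=N actual=T -> ctr[1]=2
Ev 6: PC=5 idx=2 pred=N actual=T -> ctr[2]=1
Ev 7: PC=4 idx=1 pred=T actual=N -> ctr[1]=1
Ev 8: PC=4 idx=1 pred=N actual=T -> ctr[1]=2
Ev 9: PC=1 idx=1 pred=T actual=T -> ctr[1]=3
Ev 10: PC=5 idx=2 pred=N actual=T -> ctr[2]=2
Ev 11: PC=5 idx=2 pred=T actual=T -> ctr[2]=3

Answer: 0 3 3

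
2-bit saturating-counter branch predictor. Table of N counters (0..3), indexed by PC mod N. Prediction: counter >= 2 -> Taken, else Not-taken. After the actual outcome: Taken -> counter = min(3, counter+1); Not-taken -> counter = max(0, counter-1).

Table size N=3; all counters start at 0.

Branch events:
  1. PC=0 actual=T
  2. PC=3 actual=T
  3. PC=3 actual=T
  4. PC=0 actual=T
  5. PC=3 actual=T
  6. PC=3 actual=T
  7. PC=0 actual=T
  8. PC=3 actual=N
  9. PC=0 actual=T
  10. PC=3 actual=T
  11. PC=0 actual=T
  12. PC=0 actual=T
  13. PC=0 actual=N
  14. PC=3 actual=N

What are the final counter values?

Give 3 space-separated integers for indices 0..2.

Answer: 1 0 0

Derivation:
Ev 1: PC=0 idx=0 pred=N actual=T -> ctr[0]=1
Ev 2: PC=3 idx=0 pred=N actual=T -> ctr[0]=2
Ev 3: PC=3 idx=0 pred=T actual=T -> ctr[0]=3
Ev 4: PC=0 idx=0 pred=T actual=T -> ctr[0]=3
Ev 5: PC=3 idx=0 pred=T actual=T -> ctr[0]=3
Ev 6: PC=3 idx=0 pred=T actual=T -> ctr[0]=3
Ev 7: PC=0 idx=0 pred=T actual=T -> ctr[0]=3
Ev 8: PC=3 idx=0 pred=T actual=N -> ctr[0]=2
Ev 9: PC=0 idx=0 pred=T actual=T -> ctr[0]=3
Ev 10: PC=3 idx=0 pred=T actual=T -> ctr[0]=3
Ev 11: PC=0 idx=0 pred=T actual=T -> ctr[0]=3
Ev 12: PC=0 idx=0 pred=T actual=T -> ctr[0]=3
Ev 13: PC=0 idx=0 pred=T actual=N -> ctr[0]=2
Ev 14: PC=3 idx=0 pred=T actual=N -> ctr[0]=1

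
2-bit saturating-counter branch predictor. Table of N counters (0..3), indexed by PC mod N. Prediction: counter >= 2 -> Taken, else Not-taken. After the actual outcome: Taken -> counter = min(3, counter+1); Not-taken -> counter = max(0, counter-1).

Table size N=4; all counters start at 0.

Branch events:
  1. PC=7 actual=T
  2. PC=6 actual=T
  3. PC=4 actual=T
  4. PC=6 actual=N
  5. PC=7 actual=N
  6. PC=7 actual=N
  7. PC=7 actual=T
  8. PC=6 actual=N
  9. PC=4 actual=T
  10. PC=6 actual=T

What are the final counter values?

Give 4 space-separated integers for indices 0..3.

Ev 1: PC=7 idx=3 pred=N actual=T -> ctr[3]=1
Ev 2: PC=6 idx=2 pred=N actual=T -> ctr[2]=1
Ev 3: PC=4 idx=0 pred=N actual=T -> ctr[0]=1
Ev 4: PC=6 idx=2 pred=N actual=N -> ctr[2]=0
Ev 5: PC=7 idx=3 pred=N actual=N -> ctr[3]=0
Ev 6: PC=7 idx=3 pred=N actual=N -> ctr[3]=0
Ev 7: PC=7 idx=3 pred=N actual=T -> ctr[3]=1
Ev 8: PC=6 idx=2 pred=N actual=N -> ctr[2]=0
Ev 9: PC=4 idx=0 pred=N actual=T -> ctr[0]=2
Ev 10: PC=6 idx=2 pred=N actual=T -> ctr[2]=1

Answer: 2 0 1 1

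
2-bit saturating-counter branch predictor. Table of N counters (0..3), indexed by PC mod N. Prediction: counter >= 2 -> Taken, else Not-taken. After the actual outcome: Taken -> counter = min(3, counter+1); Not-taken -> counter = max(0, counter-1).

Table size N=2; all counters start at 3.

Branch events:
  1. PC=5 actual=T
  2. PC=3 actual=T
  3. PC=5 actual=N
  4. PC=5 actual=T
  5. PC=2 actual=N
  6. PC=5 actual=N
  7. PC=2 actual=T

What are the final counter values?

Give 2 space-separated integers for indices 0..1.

Answer: 3 2

Derivation:
Ev 1: PC=5 idx=1 pred=T actual=T -> ctr[1]=3
Ev 2: PC=3 idx=1 pred=T actual=T -> ctr[1]=3
Ev 3: PC=5 idx=1 pred=T actual=N -> ctr[1]=2
Ev 4: PC=5 idx=1 pred=T actual=T -> ctr[1]=3
Ev 5: PC=2 idx=0 pred=T actual=N -> ctr[0]=2
Ev 6: PC=5 idx=1 pred=T actual=N -> ctr[1]=2
Ev 7: PC=2 idx=0 pred=T actual=T -> ctr[0]=3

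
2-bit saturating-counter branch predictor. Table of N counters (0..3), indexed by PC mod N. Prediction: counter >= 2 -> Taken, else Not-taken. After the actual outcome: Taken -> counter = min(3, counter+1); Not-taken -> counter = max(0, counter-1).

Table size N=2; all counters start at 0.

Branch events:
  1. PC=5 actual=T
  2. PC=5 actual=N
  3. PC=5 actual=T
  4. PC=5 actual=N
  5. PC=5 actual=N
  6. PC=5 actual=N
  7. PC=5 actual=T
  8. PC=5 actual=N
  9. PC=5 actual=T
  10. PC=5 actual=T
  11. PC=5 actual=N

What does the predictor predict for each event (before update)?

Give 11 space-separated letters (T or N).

Ev 1: PC=5 idx=1 pred=N actual=T -> ctr[1]=1
Ev 2: PC=5 idx=1 pred=N actual=N -> ctr[1]=0
Ev 3: PC=5 idx=1 pred=N actual=T -> ctr[1]=1
Ev 4: PC=5 idx=1 pred=N actual=N -> ctr[1]=0
Ev 5: PC=5 idx=1 pred=N actual=N -> ctr[1]=0
Ev 6: PC=5 idx=1 pred=N actual=N -> ctr[1]=0
Ev 7: PC=5 idx=1 pred=N actual=T -> ctr[1]=1
Ev 8: PC=5 idx=1 pred=N actual=N -> ctr[1]=0
Ev 9: PC=5 idx=1 pred=N actual=T -> ctr[1]=1
Ev 10: PC=5 idx=1 pred=N actual=T -> ctr[1]=2
Ev 11: PC=5 idx=1 pred=T actual=N -> ctr[1]=1

Answer: N N N N N N N N N N T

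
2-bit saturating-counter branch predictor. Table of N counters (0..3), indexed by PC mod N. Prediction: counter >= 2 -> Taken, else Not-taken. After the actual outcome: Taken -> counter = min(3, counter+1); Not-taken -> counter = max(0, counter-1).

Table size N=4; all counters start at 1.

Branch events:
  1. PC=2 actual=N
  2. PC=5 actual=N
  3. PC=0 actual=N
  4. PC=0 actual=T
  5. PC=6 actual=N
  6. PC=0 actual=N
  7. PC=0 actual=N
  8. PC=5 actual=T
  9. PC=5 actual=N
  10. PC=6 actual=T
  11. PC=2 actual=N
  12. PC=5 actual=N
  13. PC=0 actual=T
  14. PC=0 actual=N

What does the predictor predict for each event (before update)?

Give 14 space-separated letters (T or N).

Ev 1: PC=2 idx=2 pred=N actual=N -> ctr[2]=0
Ev 2: PC=5 idx=1 pred=N actual=N -> ctr[1]=0
Ev 3: PC=0 idx=0 pred=N actual=N -> ctr[0]=0
Ev 4: PC=0 idx=0 pred=N actual=T -> ctr[0]=1
Ev 5: PC=6 idx=2 pred=N actual=N -> ctr[2]=0
Ev 6: PC=0 idx=0 pred=N actual=N -> ctr[0]=0
Ev 7: PC=0 idx=0 pred=N actual=N -> ctr[0]=0
Ev 8: PC=5 idx=1 pred=N actual=T -> ctr[1]=1
Ev 9: PC=5 idx=1 pred=N actual=N -> ctr[1]=0
Ev 10: PC=6 idx=2 pred=N actual=T -> ctr[2]=1
Ev 11: PC=2 idx=2 pred=N actual=N -> ctr[2]=0
Ev 12: PC=5 idx=1 pred=N actual=N -> ctr[1]=0
Ev 13: PC=0 idx=0 pred=N actual=T -> ctr[0]=1
Ev 14: PC=0 idx=0 pred=N actual=N -> ctr[0]=0

Answer: N N N N N N N N N N N N N N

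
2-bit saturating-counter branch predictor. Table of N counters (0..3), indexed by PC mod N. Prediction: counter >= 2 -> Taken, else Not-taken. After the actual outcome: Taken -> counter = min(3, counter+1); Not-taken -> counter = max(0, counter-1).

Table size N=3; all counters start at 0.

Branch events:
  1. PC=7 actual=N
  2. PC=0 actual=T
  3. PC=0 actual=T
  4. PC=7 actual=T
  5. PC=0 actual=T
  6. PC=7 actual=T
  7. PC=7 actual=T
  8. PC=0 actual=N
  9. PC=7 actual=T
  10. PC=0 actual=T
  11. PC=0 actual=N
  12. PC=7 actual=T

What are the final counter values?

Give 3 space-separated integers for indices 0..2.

Ev 1: PC=7 idx=1 pred=N actual=N -> ctr[1]=0
Ev 2: PC=0 idx=0 pred=N actual=T -> ctr[0]=1
Ev 3: PC=0 idx=0 pred=N actual=T -> ctr[0]=2
Ev 4: PC=7 idx=1 pred=N actual=T -> ctr[1]=1
Ev 5: PC=0 idx=0 pred=T actual=T -> ctr[0]=3
Ev 6: PC=7 idx=1 pred=N actual=T -> ctr[1]=2
Ev 7: PC=7 idx=1 pred=T actual=T -> ctr[1]=3
Ev 8: PC=0 idx=0 pred=T actual=N -> ctr[0]=2
Ev 9: PC=7 idx=1 pred=T actual=T -> ctr[1]=3
Ev 10: PC=0 idx=0 pred=T actual=T -> ctr[0]=3
Ev 11: PC=0 idx=0 pred=T actual=N -> ctr[0]=2
Ev 12: PC=7 idx=1 pred=T actual=T -> ctr[1]=3

Answer: 2 3 0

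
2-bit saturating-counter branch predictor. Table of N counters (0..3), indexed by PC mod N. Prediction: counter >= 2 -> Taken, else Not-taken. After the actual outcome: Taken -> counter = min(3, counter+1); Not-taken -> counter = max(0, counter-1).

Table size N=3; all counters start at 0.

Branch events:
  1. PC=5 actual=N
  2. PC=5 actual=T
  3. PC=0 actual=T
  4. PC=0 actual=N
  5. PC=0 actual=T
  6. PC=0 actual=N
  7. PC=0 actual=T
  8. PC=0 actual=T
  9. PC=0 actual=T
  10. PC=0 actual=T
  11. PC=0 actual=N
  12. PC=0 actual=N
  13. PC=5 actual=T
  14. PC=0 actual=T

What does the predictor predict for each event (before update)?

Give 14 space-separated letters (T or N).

Answer: N N N N N N N N T T T T N N

Derivation:
Ev 1: PC=5 idx=2 pred=N actual=N -> ctr[2]=0
Ev 2: PC=5 idx=2 pred=N actual=T -> ctr[2]=1
Ev 3: PC=0 idx=0 pred=N actual=T -> ctr[0]=1
Ev 4: PC=0 idx=0 pred=N actual=N -> ctr[0]=0
Ev 5: PC=0 idx=0 pred=N actual=T -> ctr[0]=1
Ev 6: PC=0 idx=0 pred=N actual=N -> ctr[0]=0
Ev 7: PC=0 idx=0 pred=N actual=T -> ctr[0]=1
Ev 8: PC=0 idx=0 pred=N actual=T -> ctr[0]=2
Ev 9: PC=0 idx=0 pred=T actual=T -> ctr[0]=3
Ev 10: PC=0 idx=0 pred=T actual=T -> ctr[0]=3
Ev 11: PC=0 idx=0 pred=T actual=N -> ctr[0]=2
Ev 12: PC=0 idx=0 pred=T actual=N -> ctr[0]=1
Ev 13: PC=5 idx=2 pred=N actual=T -> ctr[2]=2
Ev 14: PC=0 idx=0 pred=N actual=T -> ctr[0]=2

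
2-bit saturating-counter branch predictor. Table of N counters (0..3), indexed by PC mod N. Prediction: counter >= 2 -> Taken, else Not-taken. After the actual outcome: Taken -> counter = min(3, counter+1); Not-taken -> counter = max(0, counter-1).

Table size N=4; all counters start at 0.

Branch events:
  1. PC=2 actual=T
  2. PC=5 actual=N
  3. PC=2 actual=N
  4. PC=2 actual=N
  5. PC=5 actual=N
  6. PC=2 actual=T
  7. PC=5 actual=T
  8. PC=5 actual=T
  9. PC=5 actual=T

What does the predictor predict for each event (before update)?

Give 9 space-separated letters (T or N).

Answer: N N N N N N N N T

Derivation:
Ev 1: PC=2 idx=2 pred=N actual=T -> ctr[2]=1
Ev 2: PC=5 idx=1 pred=N actual=N -> ctr[1]=0
Ev 3: PC=2 idx=2 pred=N actual=N -> ctr[2]=0
Ev 4: PC=2 idx=2 pred=N actual=N -> ctr[2]=0
Ev 5: PC=5 idx=1 pred=N actual=N -> ctr[1]=0
Ev 6: PC=2 idx=2 pred=N actual=T -> ctr[2]=1
Ev 7: PC=5 idx=1 pred=N actual=T -> ctr[1]=1
Ev 8: PC=5 idx=1 pred=N actual=T -> ctr[1]=2
Ev 9: PC=5 idx=1 pred=T actual=T -> ctr[1]=3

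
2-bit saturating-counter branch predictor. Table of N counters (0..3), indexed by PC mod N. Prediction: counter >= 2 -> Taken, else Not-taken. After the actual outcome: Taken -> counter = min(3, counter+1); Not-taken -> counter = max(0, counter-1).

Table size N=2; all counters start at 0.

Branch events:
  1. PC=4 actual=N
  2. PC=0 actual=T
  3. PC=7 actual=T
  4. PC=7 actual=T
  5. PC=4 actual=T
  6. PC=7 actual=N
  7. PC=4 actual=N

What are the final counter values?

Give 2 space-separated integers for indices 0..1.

Answer: 1 1

Derivation:
Ev 1: PC=4 idx=0 pred=N actual=N -> ctr[0]=0
Ev 2: PC=0 idx=0 pred=N actual=T -> ctr[0]=1
Ev 3: PC=7 idx=1 pred=N actual=T -> ctr[1]=1
Ev 4: PC=7 idx=1 pred=N actual=T -> ctr[1]=2
Ev 5: PC=4 idx=0 pred=N actual=T -> ctr[0]=2
Ev 6: PC=7 idx=1 pred=T actual=N -> ctr[1]=1
Ev 7: PC=4 idx=0 pred=T actual=N -> ctr[0]=1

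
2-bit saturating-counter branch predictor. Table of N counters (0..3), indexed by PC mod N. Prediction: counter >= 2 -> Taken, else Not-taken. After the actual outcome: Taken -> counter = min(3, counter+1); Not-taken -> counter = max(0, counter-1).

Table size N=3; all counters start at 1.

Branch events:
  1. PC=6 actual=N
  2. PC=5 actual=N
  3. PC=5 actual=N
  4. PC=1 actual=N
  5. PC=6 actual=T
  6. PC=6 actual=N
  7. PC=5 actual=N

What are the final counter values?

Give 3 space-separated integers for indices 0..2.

Answer: 0 0 0

Derivation:
Ev 1: PC=6 idx=0 pred=N actual=N -> ctr[0]=0
Ev 2: PC=5 idx=2 pred=N actual=N -> ctr[2]=0
Ev 3: PC=5 idx=2 pred=N actual=N -> ctr[2]=0
Ev 4: PC=1 idx=1 pred=N actual=N -> ctr[1]=0
Ev 5: PC=6 idx=0 pred=N actual=T -> ctr[0]=1
Ev 6: PC=6 idx=0 pred=N actual=N -> ctr[0]=0
Ev 7: PC=5 idx=2 pred=N actual=N -> ctr[2]=0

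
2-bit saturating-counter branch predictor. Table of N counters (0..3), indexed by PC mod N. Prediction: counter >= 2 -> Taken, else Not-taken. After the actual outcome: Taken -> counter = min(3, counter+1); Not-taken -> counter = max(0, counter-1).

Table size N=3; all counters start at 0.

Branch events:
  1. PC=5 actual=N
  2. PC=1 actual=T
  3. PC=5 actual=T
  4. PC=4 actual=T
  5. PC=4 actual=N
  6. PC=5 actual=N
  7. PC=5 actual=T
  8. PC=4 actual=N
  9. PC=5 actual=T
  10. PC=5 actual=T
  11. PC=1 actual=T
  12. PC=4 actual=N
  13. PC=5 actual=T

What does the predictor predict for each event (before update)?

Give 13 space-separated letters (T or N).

Answer: N N N N T N N N N T N N T

Derivation:
Ev 1: PC=5 idx=2 pred=N actual=N -> ctr[2]=0
Ev 2: PC=1 idx=1 pred=N actual=T -> ctr[1]=1
Ev 3: PC=5 idx=2 pred=N actual=T -> ctr[2]=1
Ev 4: PC=4 idx=1 pred=N actual=T -> ctr[1]=2
Ev 5: PC=4 idx=1 pred=T actual=N -> ctr[1]=1
Ev 6: PC=5 idx=2 pred=N actual=N -> ctr[2]=0
Ev 7: PC=5 idx=2 pred=N actual=T -> ctr[2]=1
Ev 8: PC=4 idx=1 pred=N actual=N -> ctr[1]=0
Ev 9: PC=5 idx=2 pred=N actual=T -> ctr[2]=2
Ev 10: PC=5 idx=2 pred=T actual=T -> ctr[2]=3
Ev 11: PC=1 idx=1 pred=N actual=T -> ctr[1]=1
Ev 12: PC=4 idx=1 pred=N actual=N -> ctr[1]=0
Ev 13: PC=5 idx=2 pred=T actual=T -> ctr[2]=3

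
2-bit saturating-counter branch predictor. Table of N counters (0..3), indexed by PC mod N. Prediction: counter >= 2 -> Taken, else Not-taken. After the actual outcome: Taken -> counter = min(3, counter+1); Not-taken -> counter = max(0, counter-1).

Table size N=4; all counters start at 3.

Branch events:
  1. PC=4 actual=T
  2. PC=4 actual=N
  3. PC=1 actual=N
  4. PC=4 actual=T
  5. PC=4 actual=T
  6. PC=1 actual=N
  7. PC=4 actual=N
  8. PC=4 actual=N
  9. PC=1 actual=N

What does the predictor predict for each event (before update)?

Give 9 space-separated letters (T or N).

Answer: T T T T T T T T N

Derivation:
Ev 1: PC=4 idx=0 pred=T actual=T -> ctr[0]=3
Ev 2: PC=4 idx=0 pred=T actual=N -> ctr[0]=2
Ev 3: PC=1 idx=1 pred=T actual=N -> ctr[1]=2
Ev 4: PC=4 idx=0 pred=T actual=T -> ctr[0]=3
Ev 5: PC=4 idx=0 pred=T actual=T -> ctr[0]=3
Ev 6: PC=1 idx=1 pred=T actual=N -> ctr[1]=1
Ev 7: PC=4 idx=0 pred=T actual=N -> ctr[0]=2
Ev 8: PC=4 idx=0 pred=T actual=N -> ctr[0]=1
Ev 9: PC=1 idx=1 pred=N actual=N -> ctr[1]=0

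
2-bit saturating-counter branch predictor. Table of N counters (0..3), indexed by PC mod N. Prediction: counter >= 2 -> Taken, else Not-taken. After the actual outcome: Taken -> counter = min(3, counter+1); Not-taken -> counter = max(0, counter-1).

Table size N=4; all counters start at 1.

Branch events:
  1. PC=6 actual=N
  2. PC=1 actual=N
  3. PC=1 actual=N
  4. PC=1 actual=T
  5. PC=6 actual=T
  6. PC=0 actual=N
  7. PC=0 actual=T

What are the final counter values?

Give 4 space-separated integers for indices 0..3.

Ev 1: PC=6 idx=2 pred=N actual=N -> ctr[2]=0
Ev 2: PC=1 idx=1 pred=N actual=N -> ctr[1]=0
Ev 3: PC=1 idx=1 pred=N actual=N -> ctr[1]=0
Ev 4: PC=1 idx=1 pred=N actual=T -> ctr[1]=1
Ev 5: PC=6 idx=2 pred=N actual=T -> ctr[2]=1
Ev 6: PC=0 idx=0 pred=N actual=N -> ctr[0]=0
Ev 7: PC=0 idx=0 pred=N actual=T -> ctr[0]=1

Answer: 1 1 1 1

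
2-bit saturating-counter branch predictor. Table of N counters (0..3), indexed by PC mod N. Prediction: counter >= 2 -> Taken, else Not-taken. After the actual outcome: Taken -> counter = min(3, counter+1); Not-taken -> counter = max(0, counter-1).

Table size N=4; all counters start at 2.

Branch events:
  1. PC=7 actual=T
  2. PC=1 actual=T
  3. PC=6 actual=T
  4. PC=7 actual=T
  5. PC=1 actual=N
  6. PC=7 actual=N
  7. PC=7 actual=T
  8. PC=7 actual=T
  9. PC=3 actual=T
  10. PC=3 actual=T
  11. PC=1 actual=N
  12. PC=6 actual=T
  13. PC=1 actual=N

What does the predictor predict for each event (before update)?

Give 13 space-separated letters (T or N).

Ev 1: PC=7 idx=3 pred=T actual=T -> ctr[3]=3
Ev 2: PC=1 idx=1 pred=T actual=T -> ctr[1]=3
Ev 3: PC=6 idx=2 pred=T actual=T -> ctr[2]=3
Ev 4: PC=7 idx=3 pred=T actual=T -> ctr[3]=3
Ev 5: PC=1 idx=1 pred=T actual=N -> ctr[1]=2
Ev 6: PC=7 idx=3 pred=T actual=N -> ctr[3]=2
Ev 7: PC=7 idx=3 pred=T actual=T -> ctr[3]=3
Ev 8: PC=7 idx=3 pred=T actual=T -> ctr[3]=3
Ev 9: PC=3 idx=3 pred=T actual=T -> ctr[3]=3
Ev 10: PC=3 idx=3 pred=T actual=T -> ctr[3]=3
Ev 11: PC=1 idx=1 pred=T actual=N -> ctr[1]=1
Ev 12: PC=6 idx=2 pred=T actual=T -> ctr[2]=3
Ev 13: PC=1 idx=1 pred=N actual=N -> ctr[1]=0

Answer: T T T T T T T T T T T T N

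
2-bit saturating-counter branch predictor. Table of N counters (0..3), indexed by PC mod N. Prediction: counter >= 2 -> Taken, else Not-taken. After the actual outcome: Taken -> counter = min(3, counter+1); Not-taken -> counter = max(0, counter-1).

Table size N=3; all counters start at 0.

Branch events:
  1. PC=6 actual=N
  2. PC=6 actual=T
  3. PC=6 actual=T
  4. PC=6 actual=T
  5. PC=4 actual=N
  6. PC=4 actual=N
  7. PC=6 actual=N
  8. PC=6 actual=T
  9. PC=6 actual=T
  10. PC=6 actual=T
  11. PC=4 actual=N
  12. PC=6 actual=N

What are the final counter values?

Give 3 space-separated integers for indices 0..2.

Ev 1: PC=6 idx=0 pred=N actual=N -> ctr[0]=0
Ev 2: PC=6 idx=0 pred=N actual=T -> ctr[0]=1
Ev 3: PC=6 idx=0 pred=N actual=T -> ctr[0]=2
Ev 4: PC=6 idx=0 pred=T actual=T -> ctr[0]=3
Ev 5: PC=4 idx=1 pred=N actual=N -> ctr[1]=0
Ev 6: PC=4 idx=1 pred=N actual=N -> ctr[1]=0
Ev 7: PC=6 idx=0 pred=T actual=N -> ctr[0]=2
Ev 8: PC=6 idx=0 pred=T actual=T -> ctr[0]=3
Ev 9: PC=6 idx=0 pred=T actual=T -> ctr[0]=3
Ev 10: PC=6 idx=0 pred=T actual=T -> ctr[0]=3
Ev 11: PC=4 idx=1 pred=N actual=N -> ctr[1]=0
Ev 12: PC=6 idx=0 pred=T actual=N -> ctr[0]=2

Answer: 2 0 0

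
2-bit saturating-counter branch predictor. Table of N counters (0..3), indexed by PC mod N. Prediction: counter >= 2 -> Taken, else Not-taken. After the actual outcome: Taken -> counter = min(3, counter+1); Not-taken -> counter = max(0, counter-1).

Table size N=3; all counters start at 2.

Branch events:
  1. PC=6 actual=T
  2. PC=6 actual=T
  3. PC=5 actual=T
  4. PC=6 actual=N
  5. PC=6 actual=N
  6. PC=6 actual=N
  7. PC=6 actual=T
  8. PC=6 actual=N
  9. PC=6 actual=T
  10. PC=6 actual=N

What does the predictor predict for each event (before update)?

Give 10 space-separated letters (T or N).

Answer: T T T T T N N N N N

Derivation:
Ev 1: PC=6 idx=0 pred=T actual=T -> ctr[0]=3
Ev 2: PC=6 idx=0 pred=T actual=T -> ctr[0]=3
Ev 3: PC=5 idx=2 pred=T actual=T -> ctr[2]=3
Ev 4: PC=6 idx=0 pred=T actual=N -> ctr[0]=2
Ev 5: PC=6 idx=0 pred=T actual=N -> ctr[0]=1
Ev 6: PC=6 idx=0 pred=N actual=N -> ctr[0]=0
Ev 7: PC=6 idx=0 pred=N actual=T -> ctr[0]=1
Ev 8: PC=6 idx=0 pred=N actual=N -> ctr[0]=0
Ev 9: PC=6 idx=0 pred=N actual=T -> ctr[0]=1
Ev 10: PC=6 idx=0 pred=N actual=N -> ctr[0]=0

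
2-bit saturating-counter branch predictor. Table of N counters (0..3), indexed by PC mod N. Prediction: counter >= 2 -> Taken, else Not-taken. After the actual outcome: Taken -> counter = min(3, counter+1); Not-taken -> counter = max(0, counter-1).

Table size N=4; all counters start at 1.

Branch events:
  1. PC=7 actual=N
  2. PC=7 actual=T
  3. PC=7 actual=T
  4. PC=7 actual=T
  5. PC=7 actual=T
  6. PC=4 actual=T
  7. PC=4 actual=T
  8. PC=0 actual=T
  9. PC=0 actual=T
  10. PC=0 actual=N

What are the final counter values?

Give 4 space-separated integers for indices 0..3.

Answer: 2 1 1 3

Derivation:
Ev 1: PC=7 idx=3 pred=N actual=N -> ctr[3]=0
Ev 2: PC=7 idx=3 pred=N actual=T -> ctr[3]=1
Ev 3: PC=7 idx=3 pred=N actual=T -> ctr[3]=2
Ev 4: PC=7 idx=3 pred=T actual=T -> ctr[3]=3
Ev 5: PC=7 idx=3 pred=T actual=T -> ctr[3]=3
Ev 6: PC=4 idx=0 pred=N actual=T -> ctr[0]=2
Ev 7: PC=4 idx=0 pred=T actual=T -> ctr[0]=3
Ev 8: PC=0 idx=0 pred=T actual=T -> ctr[0]=3
Ev 9: PC=0 idx=0 pred=T actual=T -> ctr[0]=3
Ev 10: PC=0 idx=0 pred=T actual=N -> ctr[0]=2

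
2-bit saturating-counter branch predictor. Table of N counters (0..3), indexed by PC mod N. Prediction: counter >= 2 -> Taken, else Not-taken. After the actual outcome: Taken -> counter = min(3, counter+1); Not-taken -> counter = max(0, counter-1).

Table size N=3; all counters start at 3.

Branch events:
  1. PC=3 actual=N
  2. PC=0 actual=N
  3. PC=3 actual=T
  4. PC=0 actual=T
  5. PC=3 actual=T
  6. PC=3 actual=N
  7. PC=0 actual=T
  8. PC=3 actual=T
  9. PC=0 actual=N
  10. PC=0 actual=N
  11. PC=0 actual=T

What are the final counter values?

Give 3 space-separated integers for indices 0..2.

Answer: 2 3 3

Derivation:
Ev 1: PC=3 idx=0 pred=T actual=N -> ctr[0]=2
Ev 2: PC=0 idx=0 pred=T actual=N -> ctr[0]=1
Ev 3: PC=3 idx=0 pred=N actual=T -> ctr[0]=2
Ev 4: PC=0 idx=0 pred=T actual=T -> ctr[0]=3
Ev 5: PC=3 idx=0 pred=T actual=T -> ctr[0]=3
Ev 6: PC=3 idx=0 pred=T actual=N -> ctr[0]=2
Ev 7: PC=0 idx=0 pred=T actual=T -> ctr[0]=3
Ev 8: PC=3 idx=0 pred=T actual=T -> ctr[0]=3
Ev 9: PC=0 idx=0 pred=T actual=N -> ctr[0]=2
Ev 10: PC=0 idx=0 pred=T actual=N -> ctr[0]=1
Ev 11: PC=0 idx=0 pred=N actual=T -> ctr[0]=2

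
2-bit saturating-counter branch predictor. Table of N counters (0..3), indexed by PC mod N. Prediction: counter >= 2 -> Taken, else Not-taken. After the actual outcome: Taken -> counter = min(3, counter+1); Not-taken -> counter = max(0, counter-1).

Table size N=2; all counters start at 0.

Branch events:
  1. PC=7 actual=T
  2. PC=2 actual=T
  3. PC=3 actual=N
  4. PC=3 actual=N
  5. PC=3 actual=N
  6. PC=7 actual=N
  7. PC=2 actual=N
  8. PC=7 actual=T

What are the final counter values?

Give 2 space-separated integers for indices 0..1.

Answer: 0 1

Derivation:
Ev 1: PC=7 idx=1 pred=N actual=T -> ctr[1]=1
Ev 2: PC=2 idx=0 pred=N actual=T -> ctr[0]=1
Ev 3: PC=3 idx=1 pred=N actual=N -> ctr[1]=0
Ev 4: PC=3 idx=1 pred=N actual=N -> ctr[1]=0
Ev 5: PC=3 idx=1 pred=N actual=N -> ctr[1]=0
Ev 6: PC=7 idx=1 pred=N actual=N -> ctr[1]=0
Ev 7: PC=2 idx=0 pred=N actual=N -> ctr[0]=0
Ev 8: PC=7 idx=1 pred=N actual=T -> ctr[1]=1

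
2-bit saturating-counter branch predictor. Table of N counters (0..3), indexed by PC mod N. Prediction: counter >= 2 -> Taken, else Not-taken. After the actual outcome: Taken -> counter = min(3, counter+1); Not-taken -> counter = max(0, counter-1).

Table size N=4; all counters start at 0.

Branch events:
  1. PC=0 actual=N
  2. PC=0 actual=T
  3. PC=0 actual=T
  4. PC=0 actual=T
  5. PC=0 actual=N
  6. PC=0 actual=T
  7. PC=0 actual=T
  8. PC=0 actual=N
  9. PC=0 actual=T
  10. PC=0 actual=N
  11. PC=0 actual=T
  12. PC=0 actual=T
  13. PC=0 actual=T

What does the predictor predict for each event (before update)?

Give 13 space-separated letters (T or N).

Answer: N N N T T T T T T T T T T

Derivation:
Ev 1: PC=0 idx=0 pred=N actual=N -> ctr[0]=0
Ev 2: PC=0 idx=0 pred=N actual=T -> ctr[0]=1
Ev 3: PC=0 idx=0 pred=N actual=T -> ctr[0]=2
Ev 4: PC=0 idx=0 pred=T actual=T -> ctr[0]=3
Ev 5: PC=0 idx=0 pred=T actual=N -> ctr[0]=2
Ev 6: PC=0 idx=0 pred=T actual=T -> ctr[0]=3
Ev 7: PC=0 idx=0 pred=T actual=T -> ctr[0]=3
Ev 8: PC=0 idx=0 pred=T actual=N -> ctr[0]=2
Ev 9: PC=0 idx=0 pred=T actual=T -> ctr[0]=3
Ev 10: PC=0 idx=0 pred=T actual=N -> ctr[0]=2
Ev 11: PC=0 idx=0 pred=T actual=T -> ctr[0]=3
Ev 12: PC=0 idx=0 pred=T actual=T -> ctr[0]=3
Ev 13: PC=0 idx=0 pred=T actual=T -> ctr[0]=3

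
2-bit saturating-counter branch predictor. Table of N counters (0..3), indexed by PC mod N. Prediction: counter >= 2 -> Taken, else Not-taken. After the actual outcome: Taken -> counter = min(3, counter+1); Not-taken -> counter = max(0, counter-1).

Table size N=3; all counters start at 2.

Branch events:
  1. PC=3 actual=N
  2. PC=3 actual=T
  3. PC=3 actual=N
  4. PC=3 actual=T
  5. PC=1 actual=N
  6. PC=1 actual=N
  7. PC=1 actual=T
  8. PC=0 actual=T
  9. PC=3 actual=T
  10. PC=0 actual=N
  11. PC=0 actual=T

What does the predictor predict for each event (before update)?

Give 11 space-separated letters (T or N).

Ev 1: PC=3 idx=0 pred=T actual=N -> ctr[0]=1
Ev 2: PC=3 idx=0 pred=N actual=T -> ctr[0]=2
Ev 3: PC=3 idx=0 pred=T actual=N -> ctr[0]=1
Ev 4: PC=3 idx=0 pred=N actual=T -> ctr[0]=2
Ev 5: PC=1 idx=1 pred=T actual=N -> ctr[1]=1
Ev 6: PC=1 idx=1 pred=N actual=N -> ctr[1]=0
Ev 7: PC=1 idx=1 pred=N actual=T -> ctr[1]=1
Ev 8: PC=0 idx=0 pred=T actual=T -> ctr[0]=3
Ev 9: PC=3 idx=0 pred=T actual=T -> ctr[0]=3
Ev 10: PC=0 idx=0 pred=T actual=N -> ctr[0]=2
Ev 11: PC=0 idx=0 pred=T actual=T -> ctr[0]=3

Answer: T N T N T N N T T T T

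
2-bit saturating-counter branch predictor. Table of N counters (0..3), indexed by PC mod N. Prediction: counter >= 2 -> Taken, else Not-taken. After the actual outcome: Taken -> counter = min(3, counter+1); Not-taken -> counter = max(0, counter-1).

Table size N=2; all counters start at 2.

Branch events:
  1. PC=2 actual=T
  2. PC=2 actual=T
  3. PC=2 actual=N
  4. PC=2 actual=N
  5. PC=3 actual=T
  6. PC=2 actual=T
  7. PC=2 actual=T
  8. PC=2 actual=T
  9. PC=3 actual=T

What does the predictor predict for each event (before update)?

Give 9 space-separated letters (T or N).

Answer: T T T T T N T T T

Derivation:
Ev 1: PC=2 idx=0 pred=T actual=T -> ctr[0]=3
Ev 2: PC=2 idx=0 pred=T actual=T -> ctr[0]=3
Ev 3: PC=2 idx=0 pred=T actual=N -> ctr[0]=2
Ev 4: PC=2 idx=0 pred=T actual=N -> ctr[0]=1
Ev 5: PC=3 idx=1 pred=T actual=T -> ctr[1]=3
Ev 6: PC=2 idx=0 pred=N actual=T -> ctr[0]=2
Ev 7: PC=2 idx=0 pred=T actual=T -> ctr[0]=3
Ev 8: PC=2 idx=0 pred=T actual=T -> ctr[0]=3
Ev 9: PC=3 idx=1 pred=T actual=T -> ctr[1]=3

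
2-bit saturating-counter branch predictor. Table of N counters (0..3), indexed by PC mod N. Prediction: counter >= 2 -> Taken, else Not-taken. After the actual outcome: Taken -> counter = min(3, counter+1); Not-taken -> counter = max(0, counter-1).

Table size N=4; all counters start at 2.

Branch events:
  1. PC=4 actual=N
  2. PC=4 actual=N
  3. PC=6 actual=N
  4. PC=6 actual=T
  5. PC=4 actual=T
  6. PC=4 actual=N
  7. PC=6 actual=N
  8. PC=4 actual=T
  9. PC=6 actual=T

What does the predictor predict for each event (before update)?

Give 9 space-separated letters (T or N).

Answer: T N T N N N T N N

Derivation:
Ev 1: PC=4 idx=0 pred=T actual=N -> ctr[0]=1
Ev 2: PC=4 idx=0 pred=N actual=N -> ctr[0]=0
Ev 3: PC=6 idx=2 pred=T actual=N -> ctr[2]=1
Ev 4: PC=6 idx=2 pred=N actual=T -> ctr[2]=2
Ev 5: PC=4 idx=0 pred=N actual=T -> ctr[0]=1
Ev 6: PC=4 idx=0 pred=N actual=N -> ctr[0]=0
Ev 7: PC=6 idx=2 pred=T actual=N -> ctr[2]=1
Ev 8: PC=4 idx=0 pred=N actual=T -> ctr[0]=1
Ev 9: PC=6 idx=2 pred=N actual=T -> ctr[2]=2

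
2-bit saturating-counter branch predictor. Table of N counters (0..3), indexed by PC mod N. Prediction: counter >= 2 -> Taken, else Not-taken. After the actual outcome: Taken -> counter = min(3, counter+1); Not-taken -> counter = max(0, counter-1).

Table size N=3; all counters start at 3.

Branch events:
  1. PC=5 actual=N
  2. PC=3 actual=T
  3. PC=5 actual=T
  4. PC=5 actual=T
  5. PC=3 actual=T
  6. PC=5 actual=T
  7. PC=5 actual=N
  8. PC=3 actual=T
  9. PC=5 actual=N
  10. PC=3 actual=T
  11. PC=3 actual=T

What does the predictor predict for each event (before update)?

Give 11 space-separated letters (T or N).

Answer: T T T T T T T T T T T

Derivation:
Ev 1: PC=5 idx=2 pred=T actual=N -> ctr[2]=2
Ev 2: PC=3 idx=0 pred=T actual=T -> ctr[0]=3
Ev 3: PC=5 idx=2 pred=T actual=T -> ctr[2]=3
Ev 4: PC=5 idx=2 pred=T actual=T -> ctr[2]=3
Ev 5: PC=3 idx=0 pred=T actual=T -> ctr[0]=3
Ev 6: PC=5 idx=2 pred=T actual=T -> ctr[2]=3
Ev 7: PC=5 idx=2 pred=T actual=N -> ctr[2]=2
Ev 8: PC=3 idx=0 pred=T actual=T -> ctr[0]=3
Ev 9: PC=5 idx=2 pred=T actual=N -> ctr[2]=1
Ev 10: PC=3 idx=0 pred=T actual=T -> ctr[0]=3
Ev 11: PC=3 idx=0 pred=T actual=T -> ctr[0]=3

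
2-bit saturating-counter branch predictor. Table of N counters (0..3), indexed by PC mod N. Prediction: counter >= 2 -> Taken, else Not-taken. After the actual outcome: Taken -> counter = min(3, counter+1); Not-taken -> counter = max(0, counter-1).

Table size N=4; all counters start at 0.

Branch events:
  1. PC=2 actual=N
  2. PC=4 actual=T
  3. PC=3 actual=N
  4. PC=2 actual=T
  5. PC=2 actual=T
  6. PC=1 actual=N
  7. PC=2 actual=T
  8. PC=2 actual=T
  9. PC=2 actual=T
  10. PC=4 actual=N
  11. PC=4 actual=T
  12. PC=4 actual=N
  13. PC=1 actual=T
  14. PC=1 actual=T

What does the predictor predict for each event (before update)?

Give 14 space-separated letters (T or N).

Ev 1: PC=2 idx=2 pred=N actual=N -> ctr[2]=0
Ev 2: PC=4 idx=0 pred=N actual=T -> ctr[0]=1
Ev 3: PC=3 idx=3 pred=N actual=N -> ctr[3]=0
Ev 4: PC=2 idx=2 pred=N actual=T -> ctr[2]=1
Ev 5: PC=2 idx=2 pred=N actual=T -> ctr[2]=2
Ev 6: PC=1 idx=1 pred=N actual=N -> ctr[1]=0
Ev 7: PC=2 idx=2 pred=T actual=T -> ctr[2]=3
Ev 8: PC=2 idx=2 pred=T actual=T -> ctr[2]=3
Ev 9: PC=2 idx=2 pred=T actual=T -> ctr[2]=3
Ev 10: PC=4 idx=0 pred=N actual=N -> ctr[0]=0
Ev 11: PC=4 idx=0 pred=N actual=T -> ctr[0]=1
Ev 12: PC=4 idx=0 pred=N actual=N -> ctr[0]=0
Ev 13: PC=1 idx=1 pred=N actual=T -> ctr[1]=1
Ev 14: PC=1 idx=1 pred=N actual=T -> ctr[1]=2

Answer: N N N N N N T T T N N N N N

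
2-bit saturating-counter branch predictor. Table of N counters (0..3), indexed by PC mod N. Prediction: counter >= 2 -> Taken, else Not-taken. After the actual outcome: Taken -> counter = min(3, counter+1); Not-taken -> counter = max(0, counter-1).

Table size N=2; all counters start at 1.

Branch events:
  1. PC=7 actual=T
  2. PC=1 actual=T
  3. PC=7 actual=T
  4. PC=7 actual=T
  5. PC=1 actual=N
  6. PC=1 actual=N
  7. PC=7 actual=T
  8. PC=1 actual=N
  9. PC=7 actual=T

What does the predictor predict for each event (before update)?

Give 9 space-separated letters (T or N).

Ev 1: PC=7 idx=1 pred=N actual=T -> ctr[1]=2
Ev 2: PC=1 idx=1 pred=T actual=T -> ctr[1]=3
Ev 3: PC=7 idx=1 pred=T actual=T -> ctr[1]=3
Ev 4: PC=7 idx=1 pred=T actual=T -> ctr[1]=3
Ev 5: PC=1 idx=1 pred=T actual=N -> ctr[1]=2
Ev 6: PC=1 idx=1 pred=T actual=N -> ctr[1]=1
Ev 7: PC=7 idx=1 pred=N actual=T -> ctr[1]=2
Ev 8: PC=1 idx=1 pred=T actual=N -> ctr[1]=1
Ev 9: PC=7 idx=1 pred=N actual=T -> ctr[1]=2

Answer: N T T T T T N T N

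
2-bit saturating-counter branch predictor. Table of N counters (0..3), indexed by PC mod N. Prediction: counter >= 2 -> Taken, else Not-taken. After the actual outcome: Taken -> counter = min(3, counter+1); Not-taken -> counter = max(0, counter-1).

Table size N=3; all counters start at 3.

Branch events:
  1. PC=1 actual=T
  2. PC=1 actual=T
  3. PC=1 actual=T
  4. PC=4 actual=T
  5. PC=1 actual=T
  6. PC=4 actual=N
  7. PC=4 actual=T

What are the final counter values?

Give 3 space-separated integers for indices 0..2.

Answer: 3 3 3

Derivation:
Ev 1: PC=1 idx=1 pred=T actual=T -> ctr[1]=3
Ev 2: PC=1 idx=1 pred=T actual=T -> ctr[1]=3
Ev 3: PC=1 idx=1 pred=T actual=T -> ctr[1]=3
Ev 4: PC=4 idx=1 pred=T actual=T -> ctr[1]=3
Ev 5: PC=1 idx=1 pred=T actual=T -> ctr[1]=3
Ev 6: PC=4 idx=1 pred=T actual=N -> ctr[1]=2
Ev 7: PC=4 idx=1 pred=T actual=T -> ctr[1]=3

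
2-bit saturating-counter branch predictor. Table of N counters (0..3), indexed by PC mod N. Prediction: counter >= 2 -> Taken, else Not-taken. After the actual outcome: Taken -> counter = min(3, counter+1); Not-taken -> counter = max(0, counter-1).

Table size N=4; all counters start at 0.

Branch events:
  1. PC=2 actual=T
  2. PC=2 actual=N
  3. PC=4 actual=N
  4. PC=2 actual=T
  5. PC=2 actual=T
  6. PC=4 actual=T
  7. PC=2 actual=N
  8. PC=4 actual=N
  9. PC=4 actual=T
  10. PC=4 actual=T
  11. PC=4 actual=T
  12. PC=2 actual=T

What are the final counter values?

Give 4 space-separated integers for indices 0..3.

Ev 1: PC=2 idx=2 pred=N actual=T -> ctr[2]=1
Ev 2: PC=2 idx=2 pred=N actual=N -> ctr[2]=0
Ev 3: PC=4 idx=0 pred=N actual=N -> ctr[0]=0
Ev 4: PC=2 idx=2 pred=N actual=T -> ctr[2]=1
Ev 5: PC=2 idx=2 pred=N actual=T -> ctr[2]=2
Ev 6: PC=4 idx=0 pred=N actual=T -> ctr[0]=1
Ev 7: PC=2 idx=2 pred=T actual=N -> ctr[2]=1
Ev 8: PC=4 idx=0 pred=N actual=N -> ctr[0]=0
Ev 9: PC=4 idx=0 pred=N actual=T -> ctr[0]=1
Ev 10: PC=4 idx=0 pred=N actual=T -> ctr[0]=2
Ev 11: PC=4 idx=0 pred=T actual=T -> ctr[0]=3
Ev 12: PC=2 idx=2 pred=N actual=T -> ctr[2]=2

Answer: 3 0 2 0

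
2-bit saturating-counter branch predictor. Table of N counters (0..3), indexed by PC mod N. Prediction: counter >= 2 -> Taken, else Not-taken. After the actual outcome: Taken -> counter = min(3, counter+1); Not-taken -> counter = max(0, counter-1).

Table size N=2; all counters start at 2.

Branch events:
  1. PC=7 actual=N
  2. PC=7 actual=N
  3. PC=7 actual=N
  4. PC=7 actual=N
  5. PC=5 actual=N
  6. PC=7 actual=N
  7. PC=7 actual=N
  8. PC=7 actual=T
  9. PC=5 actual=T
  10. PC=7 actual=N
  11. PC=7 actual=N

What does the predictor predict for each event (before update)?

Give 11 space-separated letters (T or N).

Ev 1: PC=7 idx=1 pred=T actual=N -> ctr[1]=1
Ev 2: PC=7 idx=1 pred=N actual=N -> ctr[1]=0
Ev 3: PC=7 idx=1 pred=N actual=N -> ctr[1]=0
Ev 4: PC=7 idx=1 pred=N actual=N -> ctr[1]=0
Ev 5: PC=5 idx=1 pred=N actual=N -> ctr[1]=0
Ev 6: PC=7 idx=1 pred=N actual=N -> ctr[1]=0
Ev 7: PC=7 idx=1 pred=N actual=N -> ctr[1]=0
Ev 8: PC=7 idx=1 pred=N actual=T -> ctr[1]=1
Ev 9: PC=5 idx=1 pred=N actual=T -> ctr[1]=2
Ev 10: PC=7 idx=1 pred=T actual=N -> ctr[1]=1
Ev 11: PC=7 idx=1 pred=N actual=N -> ctr[1]=0

Answer: T N N N N N N N N T N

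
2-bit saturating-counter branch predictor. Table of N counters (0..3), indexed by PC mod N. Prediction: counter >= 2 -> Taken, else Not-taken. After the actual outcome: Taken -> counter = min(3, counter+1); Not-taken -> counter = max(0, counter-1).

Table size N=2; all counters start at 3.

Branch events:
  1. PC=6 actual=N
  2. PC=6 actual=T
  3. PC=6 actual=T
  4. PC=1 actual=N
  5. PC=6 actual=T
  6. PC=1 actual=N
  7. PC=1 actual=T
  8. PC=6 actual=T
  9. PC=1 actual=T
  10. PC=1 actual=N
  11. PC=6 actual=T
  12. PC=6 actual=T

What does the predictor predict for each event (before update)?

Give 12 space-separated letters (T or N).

Answer: T T T T T T N T T T T T

Derivation:
Ev 1: PC=6 idx=0 pred=T actual=N -> ctr[0]=2
Ev 2: PC=6 idx=0 pred=T actual=T -> ctr[0]=3
Ev 3: PC=6 idx=0 pred=T actual=T -> ctr[0]=3
Ev 4: PC=1 idx=1 pred=T actual=N -> ctr[1]=2
Ev 5: PC=6 idx=0 pred=T actual=T -> ctr[0]=3
Ev 6: PC=1 idx=1 pred=T actual=N -> ctr[1]=1
Ev 7: PC=1 idx=1 pred=N actual=T -> ctr[1]=2
Ev 8: PC=6 idx=0 pred=T actual=T -> ctr[0]=3
Ev 9: PC=1 idx=1 pred=T actual=T -> ctr[1]=3
Ev 10: PC=1 idx=1 pred=T actual=N -> ctr[1]=2
Ev 11: PC=6 idx=0 pred=T actual=T -> ctr[0]=3
Ev 12: PC=6 idx=0 pred=T actual=T -> ctr[0]=3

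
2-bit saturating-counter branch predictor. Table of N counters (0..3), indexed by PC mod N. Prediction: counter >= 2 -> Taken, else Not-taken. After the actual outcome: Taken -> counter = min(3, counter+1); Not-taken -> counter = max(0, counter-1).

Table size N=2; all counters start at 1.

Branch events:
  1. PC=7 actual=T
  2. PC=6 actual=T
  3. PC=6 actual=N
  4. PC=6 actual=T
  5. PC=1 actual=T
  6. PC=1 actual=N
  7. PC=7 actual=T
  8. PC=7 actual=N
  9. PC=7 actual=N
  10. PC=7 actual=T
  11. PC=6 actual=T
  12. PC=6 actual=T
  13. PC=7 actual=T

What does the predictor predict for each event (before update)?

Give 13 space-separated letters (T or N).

Answer: N N T N T T T T T N T T T

Derivation:
Ev 1: PC=7 idx=1 pred=N actual=T -> ctr[1]=2
Ev 2: PC=6 idx=0 pred=N actual=T -> ctr[0]=2
Ev 3: PC=6 idx=0 pred=T actual=N -> ctr[0]=1
Ev 4: PC=6 idx=0 pred=N actual=T -> ctr[0]=2
Ev 5: PC=1 idx=1 pred=T actual=T -> ctr[1]=3
Ev 6: PC=1 idx=1 pred=T actual=N -> ctr[1]=2
Ev 7: PC=7 idx=1 pred=T actual=T -> ctr[1]=3
Ev 8: PC=7 idx=1 pred=T actual=N -> ctr[1]=2
Ev 9: PC=7 idx=1 pred=T actual=N -> ctr[1]=1
Ev 10: PC=7 idx=1 pred=N actual=T -> ctr[1]=2
Ev 11: PC=6 idx=0 pred=T actual=T -> ctr[0]=3
Ev 12: PC=6 idx=0 pred=T actual=T -> ctr[0]=3
Ev 13: PC=7 idx=1 pred=T actual=T -> ctr[1]=3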